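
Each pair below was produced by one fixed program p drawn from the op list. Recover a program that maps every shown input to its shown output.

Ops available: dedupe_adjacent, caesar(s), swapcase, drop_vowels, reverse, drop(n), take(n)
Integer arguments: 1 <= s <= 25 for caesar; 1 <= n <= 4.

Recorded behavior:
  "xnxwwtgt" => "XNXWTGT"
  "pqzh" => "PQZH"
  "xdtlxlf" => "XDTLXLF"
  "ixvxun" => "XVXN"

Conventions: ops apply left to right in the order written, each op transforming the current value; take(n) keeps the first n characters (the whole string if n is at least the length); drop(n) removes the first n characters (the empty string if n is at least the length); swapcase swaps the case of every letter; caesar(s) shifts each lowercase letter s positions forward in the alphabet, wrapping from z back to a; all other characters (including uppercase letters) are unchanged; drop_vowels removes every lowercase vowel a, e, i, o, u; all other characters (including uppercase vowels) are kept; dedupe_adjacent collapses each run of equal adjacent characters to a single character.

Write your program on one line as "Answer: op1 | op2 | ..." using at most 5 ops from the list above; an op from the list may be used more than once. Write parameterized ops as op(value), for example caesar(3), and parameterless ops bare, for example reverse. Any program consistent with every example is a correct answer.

dedupe_adjacent | drop_vowels | reverse | swapcase | reverse

Check, running the answer program on each example:
  "xnxwwtgt" -> "xnxwtgt" -> "xnxwtgt" -> "tgtwxnx" -> "TGTWXNX" -> "XNXWTGT"
  "pqzh" -> "pqzh" -> "pqzh" -> "hzqp" -> "HZQP" -> "PQZH"
  "xdtlxlf" -> "xdtlxlf" -> "xdtlxlf" -> "flxltdx" -> "FLXLTDX" -> "XDTLXLF"
  "ixvxun" -> "ixvxun" -> "xvxn" -> "nxvx" -> "NXVX" -> "XVXN"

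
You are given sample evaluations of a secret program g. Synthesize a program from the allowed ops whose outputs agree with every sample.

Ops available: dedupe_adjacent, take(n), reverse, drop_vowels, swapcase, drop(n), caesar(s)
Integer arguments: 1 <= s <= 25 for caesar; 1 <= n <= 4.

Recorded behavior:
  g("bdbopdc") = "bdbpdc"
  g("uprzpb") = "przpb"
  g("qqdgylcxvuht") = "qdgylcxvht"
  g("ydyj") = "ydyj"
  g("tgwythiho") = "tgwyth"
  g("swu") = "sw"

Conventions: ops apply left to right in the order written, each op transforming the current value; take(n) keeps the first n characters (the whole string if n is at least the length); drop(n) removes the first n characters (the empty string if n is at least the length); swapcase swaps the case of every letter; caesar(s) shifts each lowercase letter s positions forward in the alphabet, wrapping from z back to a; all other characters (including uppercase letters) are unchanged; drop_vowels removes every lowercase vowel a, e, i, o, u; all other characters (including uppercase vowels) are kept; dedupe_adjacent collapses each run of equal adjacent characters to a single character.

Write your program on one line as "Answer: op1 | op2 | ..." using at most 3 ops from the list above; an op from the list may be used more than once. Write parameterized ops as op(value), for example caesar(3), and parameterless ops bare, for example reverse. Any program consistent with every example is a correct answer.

drop_vowels | dedupe_adjacent

Check, running the answer program on each example:
  "bdbopdc" -> "bdbpdc" -> "bdbpdc"
  "uprzpb" -> "przpb" -> "przpb"
  "qqdgylcxvuht" -> "qqdgylcxvht" -> "qdgylcxvht"
  "ydyj" -> "ydyj" -> "ydyj"
  "tgwythiho" -> "tgwythh" -> "tgwyth"
  "swu" -> "sw" -> "sw"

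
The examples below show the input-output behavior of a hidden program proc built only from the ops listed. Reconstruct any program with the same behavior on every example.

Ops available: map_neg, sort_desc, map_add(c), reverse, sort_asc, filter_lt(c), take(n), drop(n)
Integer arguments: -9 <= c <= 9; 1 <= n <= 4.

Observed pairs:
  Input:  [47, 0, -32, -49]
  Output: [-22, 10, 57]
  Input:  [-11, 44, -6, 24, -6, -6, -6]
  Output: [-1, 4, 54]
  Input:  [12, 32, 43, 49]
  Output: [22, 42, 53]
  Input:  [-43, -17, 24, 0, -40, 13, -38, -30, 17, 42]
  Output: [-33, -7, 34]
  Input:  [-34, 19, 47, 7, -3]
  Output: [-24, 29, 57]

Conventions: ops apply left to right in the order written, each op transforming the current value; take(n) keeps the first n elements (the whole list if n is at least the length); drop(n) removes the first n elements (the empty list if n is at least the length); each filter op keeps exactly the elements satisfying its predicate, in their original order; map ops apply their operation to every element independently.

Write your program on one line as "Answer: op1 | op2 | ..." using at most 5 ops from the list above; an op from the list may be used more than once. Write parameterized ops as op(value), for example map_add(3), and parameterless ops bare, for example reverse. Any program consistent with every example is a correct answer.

take(3) | reverse | map_add(9) | sort_asc | map_add(1)

Check, running the answer program on each example:
  [47, 0, -32, -49] -> [47, 0, -32] -> [-32, 0, 47] -> [-23, 9, 56] -> [-23, 9, 56] -> [-22, 10, 57]
  [-11, 44, -6, 24, -6, -6, -6] -> [-11, 44, -6] -> [-6, 44, -11] -> [3, 53, -2] -> [-2, 3, 53] -> [-1, 4, 54]
  [12, 32, 43, 49] -> [12, 32, 43] -> [43, 32, 12] -> [52, 41, 21] -> [21, 41, 52] -> [22, 42, 53]
  [-43, -17, 24, 0, -40, 13, -38, -30, 17, 42] -> [-43, -17, 24] -> [24, -17, -43] -> [33, -8, -34] -> [-34, -8, 33] -> [-33, -7, 34]
  [-34, 19, 47, 7, -3] -> [-34, 19, 47] -> [47, 19, -34] -> [56, 28, -25] -> [-25, 28, 56] -> [-24, 29, 57]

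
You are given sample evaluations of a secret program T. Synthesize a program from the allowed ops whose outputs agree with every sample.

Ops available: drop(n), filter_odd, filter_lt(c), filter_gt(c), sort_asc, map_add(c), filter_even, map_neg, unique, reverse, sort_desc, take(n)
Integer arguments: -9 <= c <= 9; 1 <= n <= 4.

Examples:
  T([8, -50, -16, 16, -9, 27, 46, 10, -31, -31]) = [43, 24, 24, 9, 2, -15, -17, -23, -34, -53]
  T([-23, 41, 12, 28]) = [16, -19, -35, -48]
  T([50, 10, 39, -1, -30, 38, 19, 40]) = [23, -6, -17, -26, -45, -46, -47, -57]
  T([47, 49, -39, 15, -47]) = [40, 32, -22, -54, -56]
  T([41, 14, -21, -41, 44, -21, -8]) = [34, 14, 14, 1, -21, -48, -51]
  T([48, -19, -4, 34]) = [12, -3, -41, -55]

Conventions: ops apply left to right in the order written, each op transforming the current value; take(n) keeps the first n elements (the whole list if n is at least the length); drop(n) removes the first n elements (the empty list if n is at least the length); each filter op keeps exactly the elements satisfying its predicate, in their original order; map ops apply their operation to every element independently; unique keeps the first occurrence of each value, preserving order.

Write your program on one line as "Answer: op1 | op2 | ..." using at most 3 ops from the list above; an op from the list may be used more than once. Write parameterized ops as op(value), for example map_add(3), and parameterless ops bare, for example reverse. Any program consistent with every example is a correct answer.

map_neg | map_add(-7) | sort_desc

Check, running the answer program on each example:
  [8, -50, -16, 16, -9, 27, 46, 10, -31, -31] -> [-8, 50, 16, -16, 9, -27, -46, -10, 31, 31] -> [-15, 43, 9, -23, 2, -34, -53, -17, 24, 24] -> [43, 24, 24, 9, 2, -15, -17, -23, -34, -53]
  [-23, 41, 12, 28] -> [23, -41, -12, -28] -> [16, -48, -19, -35] -> [16, -19, -35, -48]
  [50, 10, 39, -1, -30, 38, 19, 40] -> [-50, -10, -39, 1, 30, -38, -19, -40] -> [-57, -17, -46, -6, 23, -45, -26, -47] -> [23, -6, -17, -26, -45, -46, -47, -57]
  [47, 49, -39, 15, -47] -> [-47, -49, 39, -15, 47] -> [-54, -56, 32, -22, 40] -> [40, 32, -22, -54, -56]
  [41, 14, -21, -41, 44, -21, -8] -> [-41, -14, 21, 41, -44, 21, 8] -> [-48, -21, 14, 34, -51, 14, 1] -> [34, 14, 14, 1, -21, -48, -51]
  [48, -19, -4, 34] -> [-48, 19, 4, -34] -> [-55, 12, -3, -41] -> [12, -3, -41, -55]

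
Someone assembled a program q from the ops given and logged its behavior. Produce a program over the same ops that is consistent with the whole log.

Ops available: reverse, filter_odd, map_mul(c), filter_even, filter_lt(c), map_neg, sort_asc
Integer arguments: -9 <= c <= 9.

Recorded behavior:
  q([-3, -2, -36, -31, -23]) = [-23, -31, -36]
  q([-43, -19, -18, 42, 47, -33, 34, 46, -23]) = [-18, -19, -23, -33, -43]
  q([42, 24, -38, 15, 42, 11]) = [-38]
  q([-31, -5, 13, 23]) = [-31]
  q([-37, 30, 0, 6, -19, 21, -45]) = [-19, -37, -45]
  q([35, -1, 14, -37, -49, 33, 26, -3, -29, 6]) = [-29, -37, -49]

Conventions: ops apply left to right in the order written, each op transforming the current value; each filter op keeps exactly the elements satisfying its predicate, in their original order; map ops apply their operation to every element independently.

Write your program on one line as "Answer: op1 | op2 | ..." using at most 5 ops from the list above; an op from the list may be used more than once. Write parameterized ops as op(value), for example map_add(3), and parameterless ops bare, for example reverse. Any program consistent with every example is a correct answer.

sort_asc | filter_lt(-4) | filter_lt(-5) | reverse

Check, running the answer program on each example:
  [-3, -2, -36, -31, -23] -> [-36, -31, -23, -3, -2] -> [-36, -31, -23] -> [-36, -31, -23] -> [-23, -31, -36]
  [-43, -19, -18, 42, 47, -33, 34, 46, -23] -> [-43, -33, -23, -19, -18, 34, 42, 46, 47] -> [-43, -33, -23, -19, -18] -> [-43, -33, -23, -19, -18] -> [-18, -19, -23, -33, -43]
  [42, 24, -38, 15, 42, 11] -> [-38, 11, 15, 24, 42, 42] -> [-38] -> [-38] -> [-38]
  [-31, -5, 13, 23] -> [-31, -5, 13, 23] -> [-31, -5] -> [-31] -> [-31]
  [-37, 30, 0, 6, -19, 21, -45] -> [-45, -37, -19, 0, 6, 21, 30] -> [-45, -37, -19] -> [-45, -37, -19] -> [-19, -37, -45]
  [35, -1, 14, -37, -49, 33, 26, -3, -29, 6] -> [-49, -37, -29, -3, -1, 6, 14, 26, 33, 35] -> [-49, -37, -29] -> [-49, -37, -29] -> [-29, -37, -49]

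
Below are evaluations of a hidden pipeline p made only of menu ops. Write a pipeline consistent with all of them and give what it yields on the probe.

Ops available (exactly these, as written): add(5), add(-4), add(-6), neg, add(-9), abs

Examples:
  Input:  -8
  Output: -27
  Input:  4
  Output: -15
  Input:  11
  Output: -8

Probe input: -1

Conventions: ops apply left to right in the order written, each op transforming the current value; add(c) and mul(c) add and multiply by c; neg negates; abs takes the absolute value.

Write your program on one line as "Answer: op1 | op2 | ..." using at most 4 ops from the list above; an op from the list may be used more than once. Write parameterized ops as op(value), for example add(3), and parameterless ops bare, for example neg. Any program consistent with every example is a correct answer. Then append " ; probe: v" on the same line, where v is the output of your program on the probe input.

add(-6) | add(-9) | add(-4) ; probe: -20

Check, running the answer program on each example:
  -8 -> -14 -> -23 -> -27
  4 -> -2 -> -11 -> -15
  11 -> 5 -> -4 -> -8
  probe: -1 -> -7 -> -16 -> -20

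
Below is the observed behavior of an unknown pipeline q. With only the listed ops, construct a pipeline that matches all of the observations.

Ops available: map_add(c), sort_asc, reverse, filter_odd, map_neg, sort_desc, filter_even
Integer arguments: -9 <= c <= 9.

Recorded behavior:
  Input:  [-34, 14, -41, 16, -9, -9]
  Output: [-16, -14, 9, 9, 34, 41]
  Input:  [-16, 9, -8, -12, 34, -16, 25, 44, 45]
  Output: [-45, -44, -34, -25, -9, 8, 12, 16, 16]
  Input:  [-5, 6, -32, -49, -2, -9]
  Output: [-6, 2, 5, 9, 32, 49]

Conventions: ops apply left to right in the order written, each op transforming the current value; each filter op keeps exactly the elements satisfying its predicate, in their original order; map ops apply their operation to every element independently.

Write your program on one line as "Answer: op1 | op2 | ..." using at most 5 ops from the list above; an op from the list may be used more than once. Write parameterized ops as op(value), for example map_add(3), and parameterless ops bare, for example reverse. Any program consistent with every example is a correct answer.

reverse | sort_asc | map_neg | sort_asc

Check, running the answer program on each example:
  [-34, 14, -41, 16, -9, -9] -> [-9, -9, 16, -41, 14, -34] -> [-41, -34, -9, -9, 14, 16] -> [41, 34, 9, 9, -14, -16] -> [-16, -14, 9, 9, 34, 41]
  [-16, 9, -8, -12, 34, -16, 25, 44, 45] -> [45, 44, 25, -16, 34, -12, -8, 9, -16] -> [-16, -16, -12, -8, 9, 25, 34, 44, 45] -> [16, 16, 12, 8, -9, -25, -34, -44, -45] -> [-45, -44, -34, -25, -9, 8, 12, 16, 16]
  [-5, 6, -32, -49, -2, -9] -> [-9, -2, -49, -32, 6, -5] -> [-49, -32, -9, -5, -2, 6] -> [49, 32, 9, 5, 2, -6] -> [-6, 2, 5, 9, 32, 49]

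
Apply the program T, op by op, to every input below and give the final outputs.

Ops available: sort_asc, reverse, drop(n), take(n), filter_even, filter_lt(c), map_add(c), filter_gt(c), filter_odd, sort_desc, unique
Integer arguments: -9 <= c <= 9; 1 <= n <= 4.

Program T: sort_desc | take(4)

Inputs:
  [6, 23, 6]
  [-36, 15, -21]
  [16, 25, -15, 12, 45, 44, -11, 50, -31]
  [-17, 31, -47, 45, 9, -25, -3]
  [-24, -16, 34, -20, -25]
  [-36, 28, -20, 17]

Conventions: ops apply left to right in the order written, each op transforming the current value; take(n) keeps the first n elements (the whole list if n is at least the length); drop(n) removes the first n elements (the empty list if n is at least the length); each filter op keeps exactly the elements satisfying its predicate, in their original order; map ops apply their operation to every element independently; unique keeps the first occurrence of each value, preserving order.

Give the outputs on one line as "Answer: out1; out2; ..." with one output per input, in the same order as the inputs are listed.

[23, 6, 6]; [15, -21, -36]; [50, 45, 44, 25]; [45, 31, 9, -3]; [34, -16, -20, -24]; [28, 17, -20, -36]

Execution, op by op:
  [6, 23, 6] -> [23, 6, 6] -> [23, 6, 6]
  [-36, 15, -21] -> [15, -21, -36] -> [15, -21, -36]
  [16, 25, -15, 12, 45, 44, -11, 50, -31] -> [50, 45, 44, 25, 16, 12, -11, -15, -31] -> [50, 45, 44, 25]
  [-17, 31, -47, 45, 9, -25, -3] -> [45, 31, 9, -3, -17, -25, -47] -> [45, 31, 9, -3]
  [-24, -16, 34, -20, -25] -> [34, -16, -20, -24, -25] -> [34, -16, -20, -24]
  [-36, 28, -20, 17] -> [28, 17, -20, -36] -> [28, 17, -20, -36]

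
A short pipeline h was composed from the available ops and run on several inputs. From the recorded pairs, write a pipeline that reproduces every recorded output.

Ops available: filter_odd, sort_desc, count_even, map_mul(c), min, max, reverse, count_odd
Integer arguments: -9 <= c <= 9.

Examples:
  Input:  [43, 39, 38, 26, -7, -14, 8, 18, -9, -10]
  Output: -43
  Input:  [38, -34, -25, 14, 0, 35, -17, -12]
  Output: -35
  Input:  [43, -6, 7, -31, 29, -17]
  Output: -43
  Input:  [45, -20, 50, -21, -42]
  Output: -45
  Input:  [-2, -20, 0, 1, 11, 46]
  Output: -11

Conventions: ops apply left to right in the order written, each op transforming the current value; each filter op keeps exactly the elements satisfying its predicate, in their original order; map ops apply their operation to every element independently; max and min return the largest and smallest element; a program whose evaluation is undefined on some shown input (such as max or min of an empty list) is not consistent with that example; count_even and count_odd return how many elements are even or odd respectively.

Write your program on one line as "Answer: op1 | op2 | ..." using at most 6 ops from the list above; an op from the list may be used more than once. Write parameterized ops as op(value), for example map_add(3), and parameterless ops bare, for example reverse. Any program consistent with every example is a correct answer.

reverse | sort_desc | filter_odd | map_mul(-1) | min

Check, running the answer program on each example:
  [43, 39, 38, 26, -7, -14, 8, 18, -9, -10] -> [-10, -9, 18, 8, -14, -7, 26, 38, 39, 43] -> [43, 39, 38, 26, 18, 8, -7, -9, -10, -14] -> [43, 39, -7, -9] -> [-43, -39, 7, 9] -> -43
  [38, -34, -25, 14, 0, 35, -17, -12] -> [-12, -17, 35, 0, 14, -25, -34, 38] -> [38, 35, 14, 0, -12, -17, -25, -34] -> [35, -17, -25] -> [-35, 17, 25] -> -35
  [43, -6, 7, -31, 29, -17] -> [-17, 29, -31, 7, -6, 43] -> [43, 29, 7, -6, -17, -31] -> [43, 29, 7, -17, -31] -> [-43, -29, -7, 17, 31] -> -43
  [45, -20, 50, -21, -42] -> [-42, -21, 50, -20, 45] -> [50, 45, -20, -21, -42] -> [45, -21] -> [-45, 21] -> -45
  [-2, -20, 0, 1, 11, 46] -> [46, 11, 1, 0, -20, -2] -> [46, 11, 1, 0, -2, -20] -> [11, 1] -> [-11, -1] -> -11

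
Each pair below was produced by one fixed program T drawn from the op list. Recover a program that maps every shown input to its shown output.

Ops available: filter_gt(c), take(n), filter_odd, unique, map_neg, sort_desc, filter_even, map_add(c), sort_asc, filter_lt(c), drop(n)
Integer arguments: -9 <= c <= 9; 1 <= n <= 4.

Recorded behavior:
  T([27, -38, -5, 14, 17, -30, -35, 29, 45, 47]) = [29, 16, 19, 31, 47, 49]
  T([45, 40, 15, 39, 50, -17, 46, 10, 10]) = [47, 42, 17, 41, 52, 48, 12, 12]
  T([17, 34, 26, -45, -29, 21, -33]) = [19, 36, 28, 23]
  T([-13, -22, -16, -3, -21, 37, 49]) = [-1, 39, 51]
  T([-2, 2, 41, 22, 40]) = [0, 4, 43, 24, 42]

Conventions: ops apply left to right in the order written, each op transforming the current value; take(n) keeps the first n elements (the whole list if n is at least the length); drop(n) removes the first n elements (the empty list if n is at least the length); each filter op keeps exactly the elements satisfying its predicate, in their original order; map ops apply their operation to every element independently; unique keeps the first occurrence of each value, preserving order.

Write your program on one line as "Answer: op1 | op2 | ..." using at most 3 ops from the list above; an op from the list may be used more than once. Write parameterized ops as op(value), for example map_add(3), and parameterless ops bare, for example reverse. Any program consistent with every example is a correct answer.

map_add(2) | filter_gt(-2)

Check, running the answer program on each example:
  [27, -38, -5, 14, 17, -30, -35, 29, 45, 47] -> [29, -36, -3, 16, 19, -28, -33, 31, 47, 49] -> [29, 16, 19, 31, 47, 49]
  [45, 40, 15, 39, 50, -17, 46, 10, 10] -> [47, 42, 17, 41, 52, -15, 48, 12, 12] -> [47, 42, 17, 41, 52, 48, 12, 12]
  [17, 34, 26, -45, -29, 21, -33] -> [19, 36, 28, -43, -27, 23, -31] -> [19, 36, 28, 23]
  [-13, -22, -16, -3, -21, 37, 49] -> [-11, -20, -14, -1, -19, 39, 51] -> [-1, 39, 51]
  [-2, 2, 41, 22, 40] -> [0, 4, 43, 24, 42] -> [0, 4, 43, 24, 42]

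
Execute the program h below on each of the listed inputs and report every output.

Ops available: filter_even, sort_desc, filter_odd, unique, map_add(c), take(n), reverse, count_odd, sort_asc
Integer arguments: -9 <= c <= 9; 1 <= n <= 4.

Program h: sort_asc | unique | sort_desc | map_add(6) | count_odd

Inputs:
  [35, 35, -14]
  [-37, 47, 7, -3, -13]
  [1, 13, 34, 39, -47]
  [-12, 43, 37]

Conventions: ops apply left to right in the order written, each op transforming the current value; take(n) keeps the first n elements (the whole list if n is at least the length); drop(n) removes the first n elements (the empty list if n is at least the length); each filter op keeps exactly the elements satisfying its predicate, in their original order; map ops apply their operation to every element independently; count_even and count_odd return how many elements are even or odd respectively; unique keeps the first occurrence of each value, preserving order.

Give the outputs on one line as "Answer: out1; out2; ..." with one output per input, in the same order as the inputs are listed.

Execution, op by op:
  [35, 35, -14] -> [-14, 35, 35] -> [-14, 35] -> [35, -14] -> [41, -8] -> 1
  [-37, 47, 7, -3, -13] -> [-37, -13, -3, 7, 47] -> [-37, -13, -3, 7, 47] -> [47, 7, -3, -13, -37] -> [53, 13, 3, -7, -31] -> 5
  [1, 13, 34, 39, -47] -> [-47, 1, 13, 34, 39] -> [-47, 1, 13, 34, 39] -> [39, 34, 13, 1, -47] -> [45, 40, 19, 7, -41] -> 4
  [-12, 43, 37] -> [-12, 37, 43] -> [-12, 37, 43] -> [43, 37, -12] -> [49, 43, -6] -> 2

1; 5; 4; 2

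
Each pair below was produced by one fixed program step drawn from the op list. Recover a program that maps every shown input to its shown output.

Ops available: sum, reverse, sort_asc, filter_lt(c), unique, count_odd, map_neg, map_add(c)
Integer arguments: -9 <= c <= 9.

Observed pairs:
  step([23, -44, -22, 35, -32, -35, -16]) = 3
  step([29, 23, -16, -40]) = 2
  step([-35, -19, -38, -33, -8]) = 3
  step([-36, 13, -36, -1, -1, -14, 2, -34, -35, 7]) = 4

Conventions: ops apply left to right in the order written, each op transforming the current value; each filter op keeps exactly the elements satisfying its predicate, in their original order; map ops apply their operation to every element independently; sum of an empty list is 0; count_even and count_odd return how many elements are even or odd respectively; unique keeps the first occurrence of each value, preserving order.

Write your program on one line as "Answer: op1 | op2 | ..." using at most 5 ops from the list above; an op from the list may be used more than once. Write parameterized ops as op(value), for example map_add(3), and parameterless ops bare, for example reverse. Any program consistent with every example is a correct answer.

map_neg | sort_asc | unique | count_odd

Check, running the answer program on each example:
  [23, -44, -22, 35, -32, -35, -16] -> [-23, 44, 22, -35, 32, 35, 16] -> [-35, -23, 16, 22, 32, 35, 44] -> [-35, -23, 16, 22, 32, 35, 44] -> 3
  [29, 23, -16, -40] -> [-29, -23, 16, 40] -> [-29, -23, 16, 40] -> [-29, -23, 16, 40] -> 2
  [-35, -19, -38, -33, -8] -> [35, 19, 38, 33, 8] -> [8, 19, 33, 35, 38] -> [8, 19, 33, 35, 38] -> 3
  [-36, 13, -36, -1, -1, -14, 2, -34, -35, 7] -> [36, -13, 36, 1, 1, 14, -2, 34, 35, -7] -> [-13, -7, -2, 1, 1, 14, 34, 35, 36, 36] -> [-13, -7, -2, 1, 14, 34, 35, 36] -> 4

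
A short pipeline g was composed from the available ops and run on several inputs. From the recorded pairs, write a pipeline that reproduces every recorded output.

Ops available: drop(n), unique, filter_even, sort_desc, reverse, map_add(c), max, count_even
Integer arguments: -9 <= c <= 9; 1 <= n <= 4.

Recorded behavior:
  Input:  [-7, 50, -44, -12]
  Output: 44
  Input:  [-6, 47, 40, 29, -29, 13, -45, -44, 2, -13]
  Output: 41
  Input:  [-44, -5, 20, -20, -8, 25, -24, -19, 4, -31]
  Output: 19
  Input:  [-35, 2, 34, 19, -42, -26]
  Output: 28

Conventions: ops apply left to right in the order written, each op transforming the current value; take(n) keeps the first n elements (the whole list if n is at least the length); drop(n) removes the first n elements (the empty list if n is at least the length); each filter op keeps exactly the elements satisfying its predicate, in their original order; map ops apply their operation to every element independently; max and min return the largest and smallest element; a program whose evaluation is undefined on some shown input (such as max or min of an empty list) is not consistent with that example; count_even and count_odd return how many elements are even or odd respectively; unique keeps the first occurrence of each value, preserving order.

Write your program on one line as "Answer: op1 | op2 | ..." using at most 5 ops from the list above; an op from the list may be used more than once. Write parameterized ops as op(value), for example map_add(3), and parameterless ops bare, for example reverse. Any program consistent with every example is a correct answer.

reverse | drop(1) | map_add(-6) | max

Check, running the answer program on each example:
  [-7, 50, -44, -12] -> [-12, -44, 50, -7] -> [-44, 50, -7] -> [-50, 44, -13] -> 44
  [-6, 47, 40, 29, -29, 13, -45, -44, 2, -13] -> [-13, 2, -44, -45, 13, -29, 29, 40, 47, -6] -> [2, -44, -45, 13, -29, 29, 40, 47, -6] -> [-4, -50, -51, 7, -35, 23, 34, 41, -12] -> 41
  [-44, -5, 20, -20, -8, 25, -24, -19, 4, -31] -> [-31, 4, -19, -24, 25, -8, -20, 20, -5, -44] -> [4, -19, -24, 25, -8, -20, 20, -5, -44] -> [-2, -25, -30, 19, -14, -26, 14, -11, -50] -> 19
  [-35, 2, 34, 19, -42, -26] -> [-26, -42, 19, 34, 2, -35] -> [-42, 19, 34, 2, -35] -> [-48, 13, 28, -4, -41] -> 28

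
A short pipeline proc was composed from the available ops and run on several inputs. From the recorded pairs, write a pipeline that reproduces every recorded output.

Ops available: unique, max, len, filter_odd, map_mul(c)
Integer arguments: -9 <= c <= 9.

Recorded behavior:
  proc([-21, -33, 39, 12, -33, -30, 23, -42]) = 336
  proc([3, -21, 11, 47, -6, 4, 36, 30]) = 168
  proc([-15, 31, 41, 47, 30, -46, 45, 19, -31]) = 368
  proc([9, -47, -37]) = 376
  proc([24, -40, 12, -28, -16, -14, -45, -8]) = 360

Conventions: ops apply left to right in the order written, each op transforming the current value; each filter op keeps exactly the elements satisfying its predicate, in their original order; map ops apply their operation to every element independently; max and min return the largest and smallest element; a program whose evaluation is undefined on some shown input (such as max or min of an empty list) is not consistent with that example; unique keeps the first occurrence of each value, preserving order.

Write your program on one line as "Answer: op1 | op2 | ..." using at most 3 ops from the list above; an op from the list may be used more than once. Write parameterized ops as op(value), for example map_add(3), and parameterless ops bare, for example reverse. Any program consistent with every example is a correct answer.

unique | map_mul(-8) | max

Check, running the answer program on each example:
  [-21, -33, 39, 12, -33, -30, 23, -42] -> [-21, -33, 39, 12, -30, 23, -42] -> [168, 264, -312, -96, 240, -184, 336] -> 336
  [3, -21, 11, 47, -6, 4, 36, 30] -> [3, -21, 11, 47, -6, 4, 36, 30] -> [-24, 168, -88, -376, 48, -32, -288, -240] -> 168
  [-15, 31, 41, 47, 30, -46, 45, 19, -31] -> [-15, 31, 41, 47, 30, -46, 45, 19, -31] -> [120, -248, -328, -376, -240, 368, -360, -152, 248] -> 368
  [9, -47, -37] -> [9, -47, -37] -> [-72, 376, 296] -> 376
  [24, -40, 12, -28, -16, -14, -45, -8] -> [24, -40, 12, -28, -16, -14, -45, -8] -> [-192, 320, -96, 224, 128, 112, 360, 64] -> 360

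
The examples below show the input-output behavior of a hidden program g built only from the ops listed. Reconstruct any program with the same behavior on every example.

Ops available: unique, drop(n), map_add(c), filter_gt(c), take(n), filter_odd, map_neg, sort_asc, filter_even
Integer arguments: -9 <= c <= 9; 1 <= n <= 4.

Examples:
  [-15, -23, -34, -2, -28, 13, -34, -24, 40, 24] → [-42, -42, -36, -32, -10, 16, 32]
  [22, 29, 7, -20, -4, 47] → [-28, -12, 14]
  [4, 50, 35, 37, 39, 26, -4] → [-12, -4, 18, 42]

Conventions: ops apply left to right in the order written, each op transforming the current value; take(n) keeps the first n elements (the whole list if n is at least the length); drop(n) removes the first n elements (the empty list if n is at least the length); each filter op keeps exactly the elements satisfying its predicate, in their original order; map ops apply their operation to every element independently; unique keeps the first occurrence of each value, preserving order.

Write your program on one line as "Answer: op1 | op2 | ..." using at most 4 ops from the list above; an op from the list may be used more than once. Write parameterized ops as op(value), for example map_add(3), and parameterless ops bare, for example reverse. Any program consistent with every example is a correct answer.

map_add(-8) | filter_even | sort_asc

Check, running the answer program on each example:
  [-15, -23, -34, -2, -28, 13, -34, -24, 40, 24] -> [-23, -31, -42, -10, -36, 5, -42, -32, 32, 16] -> [-42, -10, -36, -42, -32, 32, 16] -> [-42, -42, -36, -32, -10, 16, 32]
  [22, 29, 7, -20, -4, 47] -> [14, 21, -1, -28, -12, 39] -> [14, -28, -12] -> [-28, -12, 14]
  [4, 50, 35, 37, 39, 26, -4] -> [-4, 42, 27, 29, 31, 18, -12] -> [-4, 42, 18, -12] -> [-12, -4, 18, 42]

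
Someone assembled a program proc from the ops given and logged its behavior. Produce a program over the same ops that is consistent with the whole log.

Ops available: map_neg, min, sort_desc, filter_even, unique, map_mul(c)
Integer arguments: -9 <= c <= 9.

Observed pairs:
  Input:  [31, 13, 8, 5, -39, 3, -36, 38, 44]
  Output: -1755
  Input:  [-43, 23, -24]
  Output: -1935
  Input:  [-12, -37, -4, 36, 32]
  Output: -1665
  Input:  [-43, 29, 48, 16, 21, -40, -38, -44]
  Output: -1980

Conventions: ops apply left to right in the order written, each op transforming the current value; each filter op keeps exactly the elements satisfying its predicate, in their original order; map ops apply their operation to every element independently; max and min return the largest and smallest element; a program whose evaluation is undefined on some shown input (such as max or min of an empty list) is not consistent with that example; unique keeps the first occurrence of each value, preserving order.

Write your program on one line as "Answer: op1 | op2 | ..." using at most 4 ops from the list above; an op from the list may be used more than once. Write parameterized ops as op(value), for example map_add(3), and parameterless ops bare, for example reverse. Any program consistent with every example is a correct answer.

map_mul(-5) | map_mul(-9) | min

Check, running the answer program on each example:
  [31, 13, 8, 5, -39, 3, -36, 38, 44] -> [-155, -65, -40, -25, 195, -15, 180, -190, -220] -> [1395, 585, 360, 225, -1755, 135, -1620, 1710, 1980] -> -1755
  [-43, 23, -24] -> [215, -115, 120] -> [-1935, 1035, -1080] -> -1935
  [-12, -37, -4, 36, 32] -> [60, 185, 20, -180, -160] -> [-540, -1665, -180, 1620, 1440] -> -1665
  [-43, 29, 48, 16, 21, -40, -38, -44] -> [215, -145, -240, -80, -105, 200, 190, 220] -> [-1935, 1305, 2160, 720, 945, -1800, -1710, -1980] -> -1980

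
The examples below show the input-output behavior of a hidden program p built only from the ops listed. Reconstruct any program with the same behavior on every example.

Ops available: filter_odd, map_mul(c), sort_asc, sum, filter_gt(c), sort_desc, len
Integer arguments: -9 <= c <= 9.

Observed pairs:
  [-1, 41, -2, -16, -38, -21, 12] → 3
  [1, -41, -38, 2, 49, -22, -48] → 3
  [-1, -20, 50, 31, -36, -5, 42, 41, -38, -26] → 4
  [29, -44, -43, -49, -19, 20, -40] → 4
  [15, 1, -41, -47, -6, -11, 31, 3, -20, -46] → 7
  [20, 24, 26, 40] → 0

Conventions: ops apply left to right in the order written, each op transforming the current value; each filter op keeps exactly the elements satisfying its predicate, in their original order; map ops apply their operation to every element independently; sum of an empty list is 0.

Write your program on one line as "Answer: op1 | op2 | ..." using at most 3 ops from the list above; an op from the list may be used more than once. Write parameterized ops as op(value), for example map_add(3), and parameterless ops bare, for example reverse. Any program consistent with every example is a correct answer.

filter_odd | sort_desc | len

Check, running the answer program on each example:
  [-1, 41, -2, -16, -38, -21, 12] -> [-1, 41, -21] -> [41, -1, -21] -> 3
  [1, -41, -38, 2, 49, -22, -48] -> [1, -41, 49] -> [49, 1, -41] -> 3
  [-1, -20, 50, 31, -36, -5, 42, 41, -38, -26] -> [-1, 31, -5, 41] -> [41, 31, -1, -5] -> 4
  [29, -44, -43, -49, -19, 20, -40] -> [29, -43, -49, -19] -> [29, -19, -43, -49] -> 4
  [15, 1, -41, -47, -6, -11, 31, 3, -20, -46] -> [15, 1, -41, -47, -11, 31, 3] -> [31, 15, 3, 1, -11, -41, -47] -> 7
  [20, 24, 26, 40] -> [] -> [] -> 0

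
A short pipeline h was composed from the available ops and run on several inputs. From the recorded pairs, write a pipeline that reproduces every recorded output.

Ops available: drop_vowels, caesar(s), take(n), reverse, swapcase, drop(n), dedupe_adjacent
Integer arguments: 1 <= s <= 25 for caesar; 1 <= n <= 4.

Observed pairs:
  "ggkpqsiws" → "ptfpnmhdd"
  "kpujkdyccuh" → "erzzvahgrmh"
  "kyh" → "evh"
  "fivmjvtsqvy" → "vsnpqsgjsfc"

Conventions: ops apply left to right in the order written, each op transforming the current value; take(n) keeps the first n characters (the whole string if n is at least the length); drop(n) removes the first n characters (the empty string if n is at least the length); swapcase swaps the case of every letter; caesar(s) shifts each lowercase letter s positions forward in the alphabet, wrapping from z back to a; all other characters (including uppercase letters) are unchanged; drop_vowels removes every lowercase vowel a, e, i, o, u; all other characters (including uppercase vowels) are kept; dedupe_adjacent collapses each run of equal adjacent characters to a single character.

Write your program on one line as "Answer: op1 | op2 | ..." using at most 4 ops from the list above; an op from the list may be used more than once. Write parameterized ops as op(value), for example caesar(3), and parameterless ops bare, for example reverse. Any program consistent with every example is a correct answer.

reverse | caesar(5) | caesar(18)

Check, running the answer program on each example:
  "ggkpqsiws" -> "swisqpkgg" -> "xbnxvupll" -> "ptfpnmhdd"
  "kpujkdyccuh" -> "huccydkjupk" -> "mzhhdipozup" -> "erzzvahgrmh"
  "kyh" -> "hyk" -> "mdp" -> "evh"
  "fivmjvtsqvy" -> "yvqstvjmvif" -> "davxyaorank" -> "vsnpqsgjsfc"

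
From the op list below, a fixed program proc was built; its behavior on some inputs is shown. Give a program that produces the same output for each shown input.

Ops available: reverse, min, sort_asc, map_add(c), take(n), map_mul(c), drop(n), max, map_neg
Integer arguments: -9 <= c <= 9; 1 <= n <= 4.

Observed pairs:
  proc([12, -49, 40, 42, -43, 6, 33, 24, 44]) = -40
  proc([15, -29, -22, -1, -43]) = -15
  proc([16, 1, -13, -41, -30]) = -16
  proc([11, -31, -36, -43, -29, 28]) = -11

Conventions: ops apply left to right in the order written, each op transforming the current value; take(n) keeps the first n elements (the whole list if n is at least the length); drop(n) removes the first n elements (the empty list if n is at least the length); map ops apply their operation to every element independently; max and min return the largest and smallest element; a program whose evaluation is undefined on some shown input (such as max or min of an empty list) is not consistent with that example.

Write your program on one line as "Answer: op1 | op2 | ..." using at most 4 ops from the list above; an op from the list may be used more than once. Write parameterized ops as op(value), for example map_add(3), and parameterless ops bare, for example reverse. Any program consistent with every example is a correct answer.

take(3) | map_neg | min

Check, running the answer program on each example:
  [12, -49, 40, 42, -43, 6, 33, 24, 44] -> [12, -49, 40] -> [-12, 49, -40] -> -40
  [15, -29, -22, -1, -43] -> [15, -29, -22] -> [-15, 29, 22] -> -15
  [16, 1, -13, -41, -30] -> [16, 1, -13] -> [-16, -1, 13] -> -16
  [11, -31, -36, -43, -29, 28] -> [11, -31, -36] -> [-11, 31, 36] -> -11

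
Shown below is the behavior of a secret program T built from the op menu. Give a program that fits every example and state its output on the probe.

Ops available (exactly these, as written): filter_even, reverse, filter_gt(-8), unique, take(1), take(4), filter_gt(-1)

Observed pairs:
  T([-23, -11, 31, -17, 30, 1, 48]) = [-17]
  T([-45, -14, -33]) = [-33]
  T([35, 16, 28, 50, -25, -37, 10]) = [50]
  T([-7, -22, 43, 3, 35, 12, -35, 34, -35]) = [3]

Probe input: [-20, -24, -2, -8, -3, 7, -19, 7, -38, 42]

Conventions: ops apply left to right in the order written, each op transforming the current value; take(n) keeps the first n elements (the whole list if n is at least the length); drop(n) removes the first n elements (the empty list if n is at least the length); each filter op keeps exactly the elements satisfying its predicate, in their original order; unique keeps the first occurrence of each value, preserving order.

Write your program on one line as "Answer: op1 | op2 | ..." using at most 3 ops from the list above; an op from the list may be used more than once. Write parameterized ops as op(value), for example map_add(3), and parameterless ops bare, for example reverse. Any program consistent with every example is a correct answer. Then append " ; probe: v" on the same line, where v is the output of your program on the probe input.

take(4) | reverse | take(1) ; probe: [-8]

Check, running the answer program on each example:
  [-23, -11, 31, -17, 30, 1, 48] -> [-23, -11, 31, -17] -> [-17, 31, -11, -23] -> [-17]
  [-45, -14, -33] -> [-45, -14, -33] -> [-33, -14, -45] -> [-33]
  [35, 16, 28, 50, -25, -37, 10] -> [35, 16, 28, 50] -> [50, 28, 16, 35] -> [50]
  [-7, -22, 43, 3, 35, 12, -35, 34, -35] -> [-7, -22, 43, 3] -> [3, 43, -22, -7] -> [3]
  probe: [-20, -24, -2, -8, -3, 7, -19, 7, -38, 42] -> [-20, -24, -2, -8] -> [-8, -2, -24, -20] -> [-8]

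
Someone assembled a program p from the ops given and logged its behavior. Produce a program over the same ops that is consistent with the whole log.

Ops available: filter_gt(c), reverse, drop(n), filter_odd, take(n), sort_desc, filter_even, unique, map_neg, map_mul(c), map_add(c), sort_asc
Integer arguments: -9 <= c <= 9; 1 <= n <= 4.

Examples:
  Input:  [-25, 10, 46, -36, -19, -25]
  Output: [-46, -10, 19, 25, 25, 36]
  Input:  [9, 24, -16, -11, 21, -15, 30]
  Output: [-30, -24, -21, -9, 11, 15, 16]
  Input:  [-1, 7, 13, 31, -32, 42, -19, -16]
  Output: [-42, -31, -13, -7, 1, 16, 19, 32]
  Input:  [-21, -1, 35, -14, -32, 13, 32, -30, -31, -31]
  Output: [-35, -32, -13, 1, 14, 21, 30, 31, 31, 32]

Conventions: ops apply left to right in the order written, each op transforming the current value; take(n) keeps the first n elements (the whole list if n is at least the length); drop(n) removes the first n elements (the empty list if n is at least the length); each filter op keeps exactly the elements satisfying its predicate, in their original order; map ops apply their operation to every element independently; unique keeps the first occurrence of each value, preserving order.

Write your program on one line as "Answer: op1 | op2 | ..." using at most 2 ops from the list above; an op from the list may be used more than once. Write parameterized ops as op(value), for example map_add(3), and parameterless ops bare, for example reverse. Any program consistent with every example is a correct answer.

map_neg | sort_asc

Check, running the answer program on each example:
  [-25, 10, 46, -36, -19, -25] -> [25, -10, -46, 36, 19, 25] -> [-46, -10, 19, 25, 25, 36]
  [9, 24, -16, -11, 21, -15, 30] -> [-9, -24, 16, 11, -21, 15, -30] -> [-30, -24, -21, -9, 11, 15, 16]
  [-1, 7, 13, 31, -32, 42, -19, -16] -> [1, -7, -13, -31, 32, -42, 19, 16] -> [-42, -31, -13, -7, 1, 16, 19, 32]
  [-21, -1, 35, -14, -32, 13, 32, -30, -31, -31] -> [21, 1, -35, 14, 32, -13, -32, 30, 31, 31] -> [-35, -32, -13, 1, 14, 21, 30, 31, 31, 32]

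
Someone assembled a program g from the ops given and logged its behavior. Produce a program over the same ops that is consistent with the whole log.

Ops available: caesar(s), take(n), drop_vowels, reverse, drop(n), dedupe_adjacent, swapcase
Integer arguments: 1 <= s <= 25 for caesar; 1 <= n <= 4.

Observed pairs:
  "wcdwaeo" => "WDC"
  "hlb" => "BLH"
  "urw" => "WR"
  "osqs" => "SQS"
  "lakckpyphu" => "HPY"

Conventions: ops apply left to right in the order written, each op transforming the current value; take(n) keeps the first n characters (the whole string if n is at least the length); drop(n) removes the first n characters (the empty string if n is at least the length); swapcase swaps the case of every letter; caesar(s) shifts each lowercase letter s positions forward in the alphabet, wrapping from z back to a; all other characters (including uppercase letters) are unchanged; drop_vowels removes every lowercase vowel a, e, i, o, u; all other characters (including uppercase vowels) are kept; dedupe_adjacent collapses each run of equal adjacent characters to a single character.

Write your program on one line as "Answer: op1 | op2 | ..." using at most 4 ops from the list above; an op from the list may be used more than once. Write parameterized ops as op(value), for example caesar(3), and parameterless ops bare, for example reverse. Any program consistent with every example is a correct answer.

drop_vowels | swapcase | reverse | take(3)

Check, running the answer program on each example:
  "wcdwaeo" -> "wcdw" -> "WCDW" -> "WDCW" -> "WDC"
  "hlb" -> "hlb" -> "HLB" -> "BLH" -> "BLH"
  "urw" -> "rw" -> "RW" -> "WR" -> "WR"
  "osqs" -> "sqs" -> "SQS" -> "SQS" -> "SQS"
  "lakckpyphu" -> "lkckpyph" -> "LKCKPYPH" -> "HPYPKCKL" -> "HPY"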